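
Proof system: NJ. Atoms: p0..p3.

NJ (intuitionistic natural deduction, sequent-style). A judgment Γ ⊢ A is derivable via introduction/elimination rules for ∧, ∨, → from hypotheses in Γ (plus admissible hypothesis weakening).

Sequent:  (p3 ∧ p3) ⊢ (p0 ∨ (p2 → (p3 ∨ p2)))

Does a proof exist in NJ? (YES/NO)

Proof tree:
[Wk] (p3 ∧ p3) ⊢ (p0 ∨ (p2 → (p3 ∨ p2)))
  [∨I₂]  ⊢ (p0 ∨ (p2 → (p3 ∨ p2)))
    [→I]  ⊢ (p2 → (p3 ∨ p2))
      [∨I₂] p2 ⊢ (p3 ∨ p2)
        [Ax] p2 ⊢ p2

Result: YES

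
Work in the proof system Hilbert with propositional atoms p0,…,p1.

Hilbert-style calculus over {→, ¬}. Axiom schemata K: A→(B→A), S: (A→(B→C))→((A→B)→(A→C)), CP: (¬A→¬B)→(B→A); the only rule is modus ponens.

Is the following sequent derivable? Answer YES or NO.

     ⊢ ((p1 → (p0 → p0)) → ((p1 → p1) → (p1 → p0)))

Enumerate valuations to refute Γ ⊢ Δ:
  v=00: Γ:[] Δ:[((p1 → (p0 → p0)) → ((p1 → p1) → (p1 → p0)))=T] refutes=False
  v=01: Γ:[] Δ:[((p1 → (p0 → p0)) → ((p1 → p1) → (p1 → p0)))=F] refutes=True  ← countermodel

Result: NO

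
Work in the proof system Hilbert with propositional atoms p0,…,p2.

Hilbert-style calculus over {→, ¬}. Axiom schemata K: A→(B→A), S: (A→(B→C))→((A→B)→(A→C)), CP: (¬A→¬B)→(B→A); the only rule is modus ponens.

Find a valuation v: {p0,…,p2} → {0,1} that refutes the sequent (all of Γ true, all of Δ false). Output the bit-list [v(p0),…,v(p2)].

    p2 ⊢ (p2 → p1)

Search for a countermodel by truth-table:
  v=000: Γ:[p2=F] Δ:[(p2 → p1)=T] refutes=False
  v=001: Γ:[p2=T] Δ:[(p2 → p1)=F] refutes=True  ← countermodel

Result: [0, 0, 1]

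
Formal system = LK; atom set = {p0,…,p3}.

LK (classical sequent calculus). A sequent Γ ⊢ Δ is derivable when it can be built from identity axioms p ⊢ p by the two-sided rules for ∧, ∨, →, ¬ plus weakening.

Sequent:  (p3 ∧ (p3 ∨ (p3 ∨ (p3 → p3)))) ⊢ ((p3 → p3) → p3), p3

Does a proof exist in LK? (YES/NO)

Proof tree:
[∧L] (p3 ∧ (p3 ∨ (p3 ∨ (p3 → p3)))) ⊢ ((p3 → p3) → p3), p3
  [∨L] p3, (p3 ∨ (p3 ∨ (p3 → p3))) ⊢ ((p3 → p3) → p3), p3
    [→R] p3 ⊢ ((p3 → p3) → p3)
      [→L] p3, (p3 → p3) ⊢ p3
        [Ax] p3 ⊢ p3
        [Ax] p3 ⊢ p3
    [∨L] p3, (p3 ∨ (p3 → p3)) ⊢ p3
      [Ax] p3 ⊢ p3
      [→L] p3, (p3 → p3) ⊢ p3
        [Ax] p3 ⊢ p3
        [Ax] p3 ⊢ p3

Result: YES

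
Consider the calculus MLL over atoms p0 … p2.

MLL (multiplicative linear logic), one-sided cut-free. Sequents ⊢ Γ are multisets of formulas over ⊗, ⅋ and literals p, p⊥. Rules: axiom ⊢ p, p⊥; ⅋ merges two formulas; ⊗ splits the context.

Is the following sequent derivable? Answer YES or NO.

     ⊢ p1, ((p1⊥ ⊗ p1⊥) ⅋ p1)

Derivation trace:
[⅋]  ⊢ p1, ((p1⊥ ⊗ p1⊥) ⅋ p1)
  [⊗]  ⊢ p1, p1, (p1⊥ ⊗ p1⊥)
    [Ax]  ⊢ p1, p1⊥
    [Ax]  ⊢ p1, p1⊥

Result: YES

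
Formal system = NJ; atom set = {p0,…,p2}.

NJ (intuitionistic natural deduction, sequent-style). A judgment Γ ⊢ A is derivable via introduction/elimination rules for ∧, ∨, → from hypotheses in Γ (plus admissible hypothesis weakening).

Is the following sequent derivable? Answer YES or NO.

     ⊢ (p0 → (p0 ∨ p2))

Derivation trace:
[→I]  ⊢ (p0 → (p0 ∨ p2))
  [∨I₁] p0 ⊢ (p0 ∨ p2)
    [Ax] p0 ⊢ p0

Result: YES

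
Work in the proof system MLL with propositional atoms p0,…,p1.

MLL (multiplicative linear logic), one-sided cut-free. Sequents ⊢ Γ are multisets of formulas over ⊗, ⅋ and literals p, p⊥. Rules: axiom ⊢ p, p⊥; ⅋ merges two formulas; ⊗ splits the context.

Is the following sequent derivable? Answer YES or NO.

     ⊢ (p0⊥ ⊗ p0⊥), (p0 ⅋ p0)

Proof tree:
[⅋]  ⊢ (p0⊥ ⊗ p0⊥), (p0 ⅋ p0)
  [⊗]  ⊢ p0, p0, (p0⊥ ⊗ p0⊥)
    [Ax]  ⊢ p0, p0⊥
    [Ax]  ⊢ p0, p0⊥

Result: YES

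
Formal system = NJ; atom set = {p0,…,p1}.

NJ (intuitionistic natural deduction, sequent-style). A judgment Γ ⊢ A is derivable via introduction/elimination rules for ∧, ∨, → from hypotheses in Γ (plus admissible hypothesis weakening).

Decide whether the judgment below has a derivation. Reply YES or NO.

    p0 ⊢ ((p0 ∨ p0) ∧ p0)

Proof tree:
[∧I] p0 ⊢ ((p0 ∨ p0) ∧ p0)
  [∨I₁] p0 ⊢ (p0 ∨ p0)
    [Ax] p0 ⊢ p0
  [Ax] p0 ⊢ p0

Result: YES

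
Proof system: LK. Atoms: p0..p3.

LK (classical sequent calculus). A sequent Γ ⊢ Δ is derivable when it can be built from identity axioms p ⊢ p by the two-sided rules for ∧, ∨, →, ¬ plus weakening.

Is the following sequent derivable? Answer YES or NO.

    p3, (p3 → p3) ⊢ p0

Truth-table refutation:
  v=0000: Γ:[p3=F, (p3 → p3)=T] Δ:[p0=F] refutes=False
  v=0001: Γ:[p3=T, (p3 → p3)=T] Δ:[p0=F] refutes=True  ← countermodel

Result: NO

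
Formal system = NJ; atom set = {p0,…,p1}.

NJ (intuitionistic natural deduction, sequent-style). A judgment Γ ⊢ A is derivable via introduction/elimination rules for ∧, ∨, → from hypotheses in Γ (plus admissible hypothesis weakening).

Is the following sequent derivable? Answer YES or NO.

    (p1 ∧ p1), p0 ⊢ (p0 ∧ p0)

Proof tree:
[∧I] (p1 ∧ p1), p0 ⊢ (p0 ∧ p0)
  [Wk] p0, (p1 ∧ p1) ⊢ p0
    [Ax] p0 ⊢ p0
  [Ax] p0 ⊢ p0

Result: YES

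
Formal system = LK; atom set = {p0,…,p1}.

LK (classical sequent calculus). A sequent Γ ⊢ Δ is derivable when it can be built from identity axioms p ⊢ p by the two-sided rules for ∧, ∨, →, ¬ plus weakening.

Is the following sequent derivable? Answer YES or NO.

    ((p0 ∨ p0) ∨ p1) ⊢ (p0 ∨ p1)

Proof tree:
[∨R] ((p0 ∨ p0) ∨ p1) ⊢ (p0 ∨ p1)
  [∨L] ((p0 ∨ p0) ∨ p1) ⊢ p1, p0
    [∨L] (p0 ∨ p0) ⊢ p0
      [Ax] p0 ⊢ p0
      [Ax] p0 ⊢ p0
    [Ax] p1 ⊢ p1

Result: YES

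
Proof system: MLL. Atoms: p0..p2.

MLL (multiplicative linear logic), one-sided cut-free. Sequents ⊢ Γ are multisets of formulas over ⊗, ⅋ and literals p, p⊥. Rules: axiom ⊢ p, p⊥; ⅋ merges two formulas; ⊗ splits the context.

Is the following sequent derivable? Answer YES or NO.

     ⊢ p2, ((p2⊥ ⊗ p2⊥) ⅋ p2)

Derivation trace:
[⅋]  ⊢ p2, ((p2⊥ ⊗ p2⊥) ⅋ p2)
  [⊗]  ⊢ p2, p2, (p2⊥ ⊗ p2⊥)
    [Ax]  ⊢ p2, p2⊥
    [Ax]  ⊢ p2, p2⊥

Result: YES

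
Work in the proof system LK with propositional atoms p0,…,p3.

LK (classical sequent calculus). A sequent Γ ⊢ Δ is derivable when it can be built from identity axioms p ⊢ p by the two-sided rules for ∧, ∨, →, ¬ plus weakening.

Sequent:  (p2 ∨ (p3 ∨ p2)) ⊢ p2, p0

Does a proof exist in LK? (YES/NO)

Truth-table refutation:
  v=0000: Γ:[(p2 ∨ (p3 ∨ p2))=F] Δ:[p2=F, p0=F] refutes=False
  v=0001: Γ:[(p2 ∨ (p3 ∨ p2))=T] Δ:[p2=F, p0=F] refutes=True  ← countermodel

Result: NO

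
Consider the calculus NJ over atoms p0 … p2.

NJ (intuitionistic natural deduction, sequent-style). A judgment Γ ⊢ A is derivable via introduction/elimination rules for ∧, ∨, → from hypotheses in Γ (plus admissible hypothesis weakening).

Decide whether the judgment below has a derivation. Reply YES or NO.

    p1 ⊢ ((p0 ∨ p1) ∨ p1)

Proof tree:
[∨I₁] p1 ⊢ ((p0 ∨ p1) ∨ p1)
  [∨I₂] p1 ⊢ (p0 ∨ p1)
    [Ax] p1 ⊢ p1

Result: YES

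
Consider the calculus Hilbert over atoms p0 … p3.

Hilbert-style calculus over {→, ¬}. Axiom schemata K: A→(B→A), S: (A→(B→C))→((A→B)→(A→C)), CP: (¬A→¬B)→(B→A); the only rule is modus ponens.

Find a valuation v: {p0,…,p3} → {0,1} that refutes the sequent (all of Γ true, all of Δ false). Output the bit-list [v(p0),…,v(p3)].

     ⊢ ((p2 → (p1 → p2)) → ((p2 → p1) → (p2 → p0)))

Enumerate valuations to refute Γ ⊢ Δ:
  v=0000: Γ:[] Δ:[((p2 → (p1 → p2)) → ((p2 → p1) → (p2 → p0)))=T] refutes=False
  v=0001: Γ:[] Δ:[((p2 → (p1 → p2)) → ((p2 → p1) → (p2 → p0)))=T] refutes=False
  v=0010: Γ:[] Δ:[((p2 → (p1 → p2)) → ((p2 → p1) → (p2 → p0)))=T] refutes=False
  v=0011: Γ:[] Δ:[((p2 → (p1 → p2)) → ((p2 → p1) → (p2 → p0)))=T] refutes=False
  v=0100: Γ:[] Δ:[((p2 → (p1 → p2)) → ((p2 → p1) → (p2 → p0)))=T] refutes=False
  v=0101: Γ:[] Δ:[((p2 → (p1 → p2)) → ((p2 → p1) → (p2 → p0)))=T] refutes=False
  v=0110: Γ:[] Δ:[((p2 → (p1 → p2)) → ((p2 → p1) → (p2 → p0)))=F] refutes=True  ← countermodel

Result: [0, 1, 1, 0]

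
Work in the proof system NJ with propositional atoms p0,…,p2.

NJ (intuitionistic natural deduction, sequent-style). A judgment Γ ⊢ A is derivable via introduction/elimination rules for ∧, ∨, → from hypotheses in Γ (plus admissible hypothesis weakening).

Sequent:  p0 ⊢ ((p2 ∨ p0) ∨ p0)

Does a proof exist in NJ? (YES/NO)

Derivation (root first):
[∨I₁] p0 ⊢ ((p2 ∨ p0) ∨ p0)
  [∨I₂] p0 ⊢ (p2 ∨ p0)
    [Ax] p0 ⊢ p0

Result: YES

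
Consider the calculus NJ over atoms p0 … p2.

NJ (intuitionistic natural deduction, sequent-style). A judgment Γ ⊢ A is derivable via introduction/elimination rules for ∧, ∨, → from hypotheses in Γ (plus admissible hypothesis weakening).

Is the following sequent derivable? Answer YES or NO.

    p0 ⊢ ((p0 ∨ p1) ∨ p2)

Derivation trace:
[∨I₁] p0 ⊢ ((p0 ∨ p1) ∨ p2)
  [∨I₁] p0 ⊢ (p0 ∨ p1)
    [Ax] p0 ⊢ p0

Result: YES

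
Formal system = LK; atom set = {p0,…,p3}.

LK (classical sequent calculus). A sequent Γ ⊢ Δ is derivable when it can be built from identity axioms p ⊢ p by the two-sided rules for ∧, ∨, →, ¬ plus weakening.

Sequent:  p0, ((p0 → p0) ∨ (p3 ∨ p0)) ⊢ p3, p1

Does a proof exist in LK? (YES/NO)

Search for a countermodel by truth-table:
  v=0000: Γ:[p0=F, ((p0 → p0) ∨ (p3 ∨ p0))=T] Δ:[p3=F, p1=F] refutes=False
  v=0001: Γ:[p0=F, ((p0 → p0) ∨ (p3 ∨ p0))=T] Δ:[p3=T, p1=F] refutes=False
  v=0010: Γ:[p0=F, ((p0 → p0) ∨ (p3 ∨ p0))=T] Δ:[p3=F, p1=F] refutes=False
  v=0011: Γ:[p0=F, ((p0 → p0) ∨ (p3 ∨ p0))=T] Δ:[p3=T, p1=F] refutes=False
  v=0100: Γ:[p0=F, ((p0 → p0) ∨ (p3 ∨ p0))=T] Δ:[p3=F, p1=T] refutes=False
  v=0101: Γ:[p0=F, ((p0 → p0) ∨ (p3 ∨ p0))=T] Δ:[p3=T, p1=T] refutes=False
  v=0110: Γ:[p0=F, ((p0 → p0) ∨ (p3 ∨ p0))=T] Δ:[p3=F, p1=T] refutes=False
  v=0111: Γ:[p0=F, ((p0 → p0) ∨ (p3 ∨ p0))=T] Δ:[p3=T, p1=T] refutes=False
  v=1000: Γ:[p0=T, ((p0 → p0) ∨ (p3 ∨ p0))=T] Δ:[p3=F, p1=F] refutes=True  ← countermodel

Result: NO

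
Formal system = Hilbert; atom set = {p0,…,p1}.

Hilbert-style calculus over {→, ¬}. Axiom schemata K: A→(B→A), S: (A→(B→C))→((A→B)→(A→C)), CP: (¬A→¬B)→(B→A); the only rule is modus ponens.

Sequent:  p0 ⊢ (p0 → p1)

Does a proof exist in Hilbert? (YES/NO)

Truth-table refutation:
  v=00: Γ:[p0=F] Δ:[(p0 → p1)=T] refutes=False
  v=01: Γ:[p0=F] Δ:[(p0 → p1)=T] refutes=False
  v=10: Γ:[p0=T] Δ:[(p0 → p1)=F] refutes=True  ← countermodel

Result: NO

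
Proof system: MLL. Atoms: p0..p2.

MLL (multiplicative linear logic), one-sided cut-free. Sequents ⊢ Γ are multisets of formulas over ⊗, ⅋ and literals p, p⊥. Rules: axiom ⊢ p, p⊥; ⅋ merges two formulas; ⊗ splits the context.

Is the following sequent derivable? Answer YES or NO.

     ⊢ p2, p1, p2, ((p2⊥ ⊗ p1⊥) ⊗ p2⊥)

Derivation trace:
[⊗]  ⊢ p2, p1, p2, ((p2⊥ ⊗ p1⊥) ⊗ p2⊥)
  [⊗]  ⊢ p2, p1, (p2⊥ ⊗ p1⊥)
    [Ax]  ⊢ p2, p2⊥
    [Ax]  ⊢ p1, p1⊥
  [Ax]  ⊢ p2, p2⊥

Result: YES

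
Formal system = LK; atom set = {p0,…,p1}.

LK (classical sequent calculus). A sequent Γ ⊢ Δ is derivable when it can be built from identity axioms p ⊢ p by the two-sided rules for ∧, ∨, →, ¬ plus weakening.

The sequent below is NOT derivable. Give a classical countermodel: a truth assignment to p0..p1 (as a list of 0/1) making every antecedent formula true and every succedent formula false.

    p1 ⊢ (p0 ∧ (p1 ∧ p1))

Search for a countermodel by truth-table:
  v=00: Γ:[p1=F] Δ:[(p0 ∧ (p1 ∧ p1))=F] refutes=False
  v=01: Γ:[p1=T] Δ:[(p0 ∧ (p1 ∧ p1))=F] refutes=True  ← countermodel

Result: [0, 1]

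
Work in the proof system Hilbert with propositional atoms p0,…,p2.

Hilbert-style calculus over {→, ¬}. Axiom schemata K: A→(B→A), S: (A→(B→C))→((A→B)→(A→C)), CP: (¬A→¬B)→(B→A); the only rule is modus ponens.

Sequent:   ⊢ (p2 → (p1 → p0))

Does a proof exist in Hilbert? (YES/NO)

Enumerate valuations to refute Γ ⊢ Δ:
  v=000: Γ:[] Δ:[(p2 → (p1 → p0))=T] refutes=False
  v=001: Γ:[] Δ:[(p2 → (p1 → p0))=T] refutes=False
  v=010: Γ:[] Δ:[(p2 → (p1 → p0))=T] refutes=False
  v=011: Γ:[] Δ:[(p2 → (p1 → p0))=F] refutes=True  ← countermodel

Result: NO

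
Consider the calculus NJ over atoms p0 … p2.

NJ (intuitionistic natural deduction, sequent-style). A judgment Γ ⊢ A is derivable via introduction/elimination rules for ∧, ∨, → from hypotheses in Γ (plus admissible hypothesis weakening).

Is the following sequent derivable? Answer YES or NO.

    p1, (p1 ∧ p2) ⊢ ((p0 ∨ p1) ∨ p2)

Derivation (root first):
[∨I₁] p1, (p1 ∧ p2) ⊢ ((p0 ∨ p1) ∨ p2)
  [∨I₂] p1, (p1 ∧ p2) ⊢ (p0 ∨ p1)
    [Wk] p1, (p1 ∧ p2) ⊢ p1
      [Ax] p1 ⊢ p1

Result: YES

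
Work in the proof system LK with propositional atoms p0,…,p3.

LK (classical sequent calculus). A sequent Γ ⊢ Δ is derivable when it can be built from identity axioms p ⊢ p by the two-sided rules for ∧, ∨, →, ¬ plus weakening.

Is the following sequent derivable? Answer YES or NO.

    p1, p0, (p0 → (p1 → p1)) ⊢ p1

Derivation (root first):
[→L] p1, p0, (p0 → (p1 → p1)) ⊢ p1
  [Ax] p0 ⊢ p0
  [→L] p1, (p1 → p1) ⊢ p1
    [Ax] p1 ⊢ p1
    [Ax] p1 ⊢ p1

Result: YES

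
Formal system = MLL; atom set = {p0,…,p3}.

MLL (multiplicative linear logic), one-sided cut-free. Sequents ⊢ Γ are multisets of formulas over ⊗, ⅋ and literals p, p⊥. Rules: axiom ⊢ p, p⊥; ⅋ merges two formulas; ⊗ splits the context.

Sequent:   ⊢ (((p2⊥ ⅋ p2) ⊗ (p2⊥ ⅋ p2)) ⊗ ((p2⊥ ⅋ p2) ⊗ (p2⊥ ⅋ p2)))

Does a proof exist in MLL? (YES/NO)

Proof tree:
[⊗]  ⊢ (((p2⊥ ⅋ p2) ⊗ (p2⊥ ⅋ p2)) ⊗ ((p2⊥ ⅋ p2) ⊗ (p2⊥ ⅋ p2)))
  [⊗]  ⊢ ((p2⊥ ⅋ p2) ⊗ (p2⊥ ⅋ p2))
    [⅋]  ⊢ (p2⊥ ⅋ p2)
      [Ax]  ⊢ p2, p2⊥
    [⅋]  ⊢ (p2⊥ ⅋ p2)
      [Ax]  ⊢ p2, p2⊥
  [⊗]  ⊢ ((p2⊥ ⅋ p2) ⊗ (p2⊥ ⅋ p2))
    [⅋]  ⊢ (p2⊥ ⅋ p2)
      [Ax]  ⊢ p2, p2⊥
    [⅋]  ⊢ (p2⊥ ⅋ p2)
      [Ax]  ⊢ p2, p2⊥

Result: YES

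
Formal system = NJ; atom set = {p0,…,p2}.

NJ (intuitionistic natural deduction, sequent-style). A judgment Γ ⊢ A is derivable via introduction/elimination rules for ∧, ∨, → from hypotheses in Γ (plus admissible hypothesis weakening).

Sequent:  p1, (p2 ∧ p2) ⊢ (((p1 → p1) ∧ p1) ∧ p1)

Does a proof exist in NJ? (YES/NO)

Derivation (root first):
[∧I] p1, (p2 ∧ p2) ⊢ (((p1 → p1) ∧ p1) ∧ p1)
  [∧I] p1, (p2 ∧ p2) ⊢ ((p1 → p1) ∧ p1)
    [→I]  ⊢ (p1 → p1)
      [Ax] p1 ⊢ p1
    [Wk] p1, (p2 ∧ p2) ⊢ p1
      [Ax] p1 ⊢ p1
  [Wk] p1, (p2 ∧ p2) ⊢ p1
    [Ax] p1 ⊢ p1

Result: YES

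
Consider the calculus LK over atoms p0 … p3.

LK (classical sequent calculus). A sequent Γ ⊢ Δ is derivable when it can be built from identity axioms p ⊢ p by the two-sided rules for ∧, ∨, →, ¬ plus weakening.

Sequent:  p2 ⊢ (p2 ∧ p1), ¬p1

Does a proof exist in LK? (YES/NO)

Derivation trace:
[¬R] p2 ⊢ (p2 ∧ p1), ¬p1
  [∧R] p1, p2 ⊢ (p2 ∧ p1)
    [Ax] p2 ⊢ p2
    [Ax] p1 ⊢ p1

Result: YES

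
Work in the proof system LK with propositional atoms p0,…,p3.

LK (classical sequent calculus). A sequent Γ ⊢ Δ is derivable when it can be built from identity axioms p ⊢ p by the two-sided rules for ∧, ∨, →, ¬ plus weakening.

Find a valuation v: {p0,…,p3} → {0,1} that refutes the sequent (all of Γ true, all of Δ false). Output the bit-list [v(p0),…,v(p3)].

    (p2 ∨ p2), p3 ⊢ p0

Search for a countermodel by truth-table:
  v=0000: Γ:[(p2 ∨ p2)=F, p3=F] Δ:[p0=F] refutes=False
  v=0001: Γ:[(p2 ∨ p2)=F, p3=T] Δ:[p0=F] refutes=False
  v=0010: Γ:[(p2 ∨ p2)=T, p3=F] Δ:[p0=F] refutes=False
  v=0011: Γ:[(p2 ∨ p2)=T, p3=T] Δ:[p0=F] refutes=True  ← countermodel

Result: [0, 0, 1, 1]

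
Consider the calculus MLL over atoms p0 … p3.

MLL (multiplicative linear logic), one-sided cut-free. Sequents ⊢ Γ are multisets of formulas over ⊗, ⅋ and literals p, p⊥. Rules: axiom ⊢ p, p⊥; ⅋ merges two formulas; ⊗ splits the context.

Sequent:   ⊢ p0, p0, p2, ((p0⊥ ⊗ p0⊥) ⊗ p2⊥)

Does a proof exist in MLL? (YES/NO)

Proof tree:
[⊗]  ⊢ p0, p0, p2, ((p0⊥ ⊗ p0⊥) ⊗ p2⊥)
  [⊗]  ⊢ p0, p0, (p0⊥ ⊗ p0⊥)
    [Ax]  ⊢ p0, p0⊥
    [Ax]  ⊢ p0, p0⊥
  [Ax]  ⊢ p2, p2⊥

Result: YES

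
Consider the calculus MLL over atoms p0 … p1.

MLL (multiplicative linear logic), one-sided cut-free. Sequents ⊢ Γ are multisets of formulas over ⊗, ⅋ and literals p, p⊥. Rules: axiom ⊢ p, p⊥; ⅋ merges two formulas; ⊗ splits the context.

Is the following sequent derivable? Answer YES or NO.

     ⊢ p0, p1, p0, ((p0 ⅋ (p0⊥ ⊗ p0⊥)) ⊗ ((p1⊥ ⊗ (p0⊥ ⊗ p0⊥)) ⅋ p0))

Derivation (root first):
[⊗]  ⊢ p0, p1, p0, ((p0 ⅋ (p0⊥ ⊗ p0⊥)) ⊗ ((p1⊥ ⊗ (p0⊥ ⊗ p0⊥)) ⅋ p0))
  [⅋]  ⊢ p0, (p0 ⅋ (p0⊥ ⊗ p0⊥))
    [⊗]  ⊢ p0, p0, (p0⊥ ⊗ p0⊥)
      [Ax]  ⊢ p0, p0⊥
      [Ax]  ⊢ p0, p0⊥
  [⅋]  ⊢ p1, p0, ((p1⊥ ⊗ (p0⊥ ⊗ p0⊥)) ⅋ p0)
    [⊗]  ⊢ p1, p0, p0, (p1⊥ ⊗ (p0⊥ ⊗ p0⊥))
      [Ax]  ⊢ p1, p1⊥
      [⊗]  ⊢ p0, p0, (p0⊥ ⊗ p0⊥)
        [Ax]  ⊢ p0, p0⊥
        [Ax]  ⊢ p0, p0⊥

Result: YES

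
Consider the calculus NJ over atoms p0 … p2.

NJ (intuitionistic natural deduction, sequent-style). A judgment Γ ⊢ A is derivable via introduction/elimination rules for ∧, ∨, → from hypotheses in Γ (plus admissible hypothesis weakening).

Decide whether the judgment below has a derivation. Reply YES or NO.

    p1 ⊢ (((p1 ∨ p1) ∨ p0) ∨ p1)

Proof tree:
[∨I₁] p1 ⊢ (((p1 ∨ p1) ∨ p0) ∨ p1)
  [∨I₁] p1 ⊢ ((p1 ∨ p1) ∨ p0)
    [∨I₁] p1 ⊢ (p1 ∨ p1)
      [Ax] p1 ⊢ p1

Result: YES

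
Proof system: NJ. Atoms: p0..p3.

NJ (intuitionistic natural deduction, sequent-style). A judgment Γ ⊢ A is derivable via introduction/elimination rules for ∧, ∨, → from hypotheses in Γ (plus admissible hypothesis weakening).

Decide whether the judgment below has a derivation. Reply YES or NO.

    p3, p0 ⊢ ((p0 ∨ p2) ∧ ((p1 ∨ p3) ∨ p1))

Proof tree:
[∧I] p3, p0 ⊢ ((p0 ∨ p2) ∧ ((p1 ∨ p3) ∨ p1))
  [∨I₁] p0 ⊢ (p0 ∨ p2)
    [Ax] p0 ⊢ p0
  [∨I₁] p3 ⊢ ((p1 ∨ p3) ∨ p1)
    [∨I₂] p3 ⊢ (p1 ∨ p3)
      [Ax] p3 ⊢ p3

Result: YES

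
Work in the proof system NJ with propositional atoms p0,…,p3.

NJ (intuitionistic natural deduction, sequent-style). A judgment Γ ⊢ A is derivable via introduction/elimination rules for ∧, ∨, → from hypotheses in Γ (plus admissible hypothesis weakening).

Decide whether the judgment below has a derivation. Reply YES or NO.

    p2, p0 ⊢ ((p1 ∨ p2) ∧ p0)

Derivation trace:
[∧I] p2, p0 ⊢ ((p1 ∨ p2) ∧ p0)
  [∨I₂] p2 ⊢ (p1 ∨ p2)
    [Ax] p2 ⊢ p2
  [Ax] p0 ⊢ p0

Result: YES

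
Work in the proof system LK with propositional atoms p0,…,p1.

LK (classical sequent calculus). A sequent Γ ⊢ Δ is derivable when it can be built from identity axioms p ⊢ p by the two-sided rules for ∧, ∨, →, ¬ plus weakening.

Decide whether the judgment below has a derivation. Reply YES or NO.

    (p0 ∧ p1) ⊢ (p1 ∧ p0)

Proof tree:
[∧L] (p0 ∧ p1) ⊢ (p1 ∧ p0)
  [∧R] p1, p0 ⊢ (p1 ∧ p0)
    [Ax] p1 ⊢ p1
    [Ax] p0 ⊢ p0

Result: YES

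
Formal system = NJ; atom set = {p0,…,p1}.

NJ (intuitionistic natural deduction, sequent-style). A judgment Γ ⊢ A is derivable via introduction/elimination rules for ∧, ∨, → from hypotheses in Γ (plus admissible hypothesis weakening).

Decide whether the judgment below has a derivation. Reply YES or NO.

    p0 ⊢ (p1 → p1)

Proof tree:
[→I] p0 ⊢ (p1 → p1)
  [Wk] p1, p0 ⊢ p1
    [Ax] p1 ⊢ p1

Result: YES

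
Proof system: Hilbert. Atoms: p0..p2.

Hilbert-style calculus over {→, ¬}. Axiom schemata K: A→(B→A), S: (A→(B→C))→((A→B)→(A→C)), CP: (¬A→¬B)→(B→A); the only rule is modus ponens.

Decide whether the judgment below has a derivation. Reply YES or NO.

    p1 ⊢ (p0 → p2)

Enumerate valuations to refute Γ ⊢ Δ:
  v=000: Γ:[p1=F] Δ:[(p0 → p2)=T] refutes=False
  v=001: Γ:[p1=F] Δ:[(p0 → p2)=T] refutes=False
  v=010: Γ:[p1=T] Δ:[(p0 → p2)=T] refutes=False
  v=011: Γ:[p1=T] Δ:[(p0 → p2)=T] refutes=False
  v=100: Γ:[p1=F] Δ:[(p0 → p2)=F] refutes=False
  v=101: Γ:[p1=F] Δ:[(p0 → p2)=T] refutes=False
  v=110: Γ:[p1=T] Δ:[(p0 → p2)=F] refutes=True  ← countermodel

Result: NO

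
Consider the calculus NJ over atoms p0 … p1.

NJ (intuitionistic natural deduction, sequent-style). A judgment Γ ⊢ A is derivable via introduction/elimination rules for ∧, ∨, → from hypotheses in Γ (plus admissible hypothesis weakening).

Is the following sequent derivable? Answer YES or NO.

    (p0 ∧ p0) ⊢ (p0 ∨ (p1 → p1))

Derivation trace:
[∨I₂] (p0 ∧ p0) ⊢ (p0 ∨ (p1 → p1))
  [→I] (p0 ∧ p0) ⊢ (p1 → p1)
    [Wk] p1, (p0 ∧ p0) ⊢ p1
      [Ax] p1 ⊢ p1

Result: YES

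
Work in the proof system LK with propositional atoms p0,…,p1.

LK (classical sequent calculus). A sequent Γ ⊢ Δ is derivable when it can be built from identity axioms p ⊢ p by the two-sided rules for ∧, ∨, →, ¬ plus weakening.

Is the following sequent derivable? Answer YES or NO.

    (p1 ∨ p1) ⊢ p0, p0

Search for a countermodel by truth-table:
  v=00: Γ:[(p1 ∨ p1)=F] Δ:[p0=F, p0=F] refutes=False
  v=01: Γ:[(p1 ∨ p1)=T] Δ:[p0=F, p0=F] refutes=True  ← countermodel

Result: NO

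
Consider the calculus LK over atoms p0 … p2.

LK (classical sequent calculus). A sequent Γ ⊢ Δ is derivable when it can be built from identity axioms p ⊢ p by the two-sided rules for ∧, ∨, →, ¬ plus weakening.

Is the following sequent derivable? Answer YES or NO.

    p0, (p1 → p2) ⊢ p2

Truth-table refutation:
  v=000: Γ:[p0=F, (p1 → p2)=T] Δ:[p2=F] refutes=False
  v=001: Γ:[p0=F, (p1 → p2)=T] Δ:[p2=T] refutes=False
  v=010: Γ:[p0=F, (p1 → p2)=F] Δ:[p2=F] refutes=False
  v=011: Γ:[p0=F, (p1 → p2)=T] Δ:[p2=T] refutes=False
  v=100: Γ:[p0=T, (p1 → p2)=T] Δ:[p2=F] refutes=True  ← countermodel

Result: NO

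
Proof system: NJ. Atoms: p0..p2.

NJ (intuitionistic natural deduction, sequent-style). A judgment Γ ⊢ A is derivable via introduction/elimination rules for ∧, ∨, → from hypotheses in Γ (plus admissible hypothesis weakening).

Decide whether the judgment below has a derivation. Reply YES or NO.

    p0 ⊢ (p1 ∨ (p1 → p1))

Derivation trace:
[Wk] p0 ⊢ (p1 ∨ (p1 → p1))
  [∨I₂]  ⊢ (p1 ∨ (p1 → p1))
    [→I]  ⊢ (p1 → p1)
      [Ax] p1 ⊢ p1

Result: YES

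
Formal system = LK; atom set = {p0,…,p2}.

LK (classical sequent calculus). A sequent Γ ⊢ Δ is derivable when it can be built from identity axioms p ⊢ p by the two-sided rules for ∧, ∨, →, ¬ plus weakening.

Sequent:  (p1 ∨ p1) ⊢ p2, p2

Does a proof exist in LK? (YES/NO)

Truth-table refutation:
  v=000: Γ:[(p1 ∨ p1)=F] Δ:[p2=F, p2=F] refutes=False
  v=001: Γ:[(p1 ∨ p1)=F] Δ:[p2=T, p2=T] refutes=False
  v=010: Γ:[(p1 ∨ p1)=T] Δ:[p2=F, p2=F] refutes=True  ← countermodel

Result: NO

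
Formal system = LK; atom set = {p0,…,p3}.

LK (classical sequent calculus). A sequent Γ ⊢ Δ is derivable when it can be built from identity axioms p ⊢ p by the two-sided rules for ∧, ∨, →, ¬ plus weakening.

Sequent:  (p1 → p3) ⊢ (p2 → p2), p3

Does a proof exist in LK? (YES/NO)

Proof tree:
[→L] (p1 → p3) ⊢ (p2 → p2), p3
  [WR]  ⊢ (p2 → p2), p1
    [→R]  ⊢ (p2 → p2)
      [Ax] p2 ⊢ p2
  [Ax] p3 ⊢ p3

Result: YES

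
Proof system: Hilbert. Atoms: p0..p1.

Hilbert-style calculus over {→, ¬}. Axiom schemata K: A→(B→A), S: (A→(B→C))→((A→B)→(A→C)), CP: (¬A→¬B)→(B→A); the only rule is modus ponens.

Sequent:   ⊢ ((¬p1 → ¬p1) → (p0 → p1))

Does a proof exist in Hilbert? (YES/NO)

Search for a countermodel by truth-table:
  v=00: Γ:[] Δ:[((¬p1 → ¬p1) → (p0 → p1))=T] refutes=False
  v=01: Γ:[] Δ:[((¬p1 → ¬p1) → (p0 → p1))=T] refutes=False
  v=10: Γ:[] Δ:[((¬p1 → ¬p1) → (p0 → p1))=F] refutes=True  ← countermodel

Result: NO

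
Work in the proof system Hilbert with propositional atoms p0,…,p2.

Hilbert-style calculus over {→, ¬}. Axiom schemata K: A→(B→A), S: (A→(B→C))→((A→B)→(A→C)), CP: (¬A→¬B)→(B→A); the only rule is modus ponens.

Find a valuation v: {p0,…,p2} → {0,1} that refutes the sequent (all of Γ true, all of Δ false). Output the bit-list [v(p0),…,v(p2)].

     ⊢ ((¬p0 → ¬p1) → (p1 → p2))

Truth-table refutation:
  v=000: Γ:[] Δ:[((¬p0 → ¬p1) → (p1 → p2))=T] refutes=False
  v=001: Γ:[] Δ:[((¬p0 → ¬p1) → (p1 → p2))=T] refutes=False
  v=010: Γ:[] Δ:[((¬p0 → ¬p1) → (p1 → p2))=T] refutes=False
  v=011: Γ:[] Δ:[((¬p0 → ¬p1) → (p1 → p2))=T] refutes=False
  v=100: Γ:[] Δ:[((¬p0 → ¬p1) → (p1 → p2))=T] refutes=False
  v=101: Γ:[] Δ:[((¬p0 → ¬p1) → (p1 → p2))=T] refutes=False
  v=110: Γ:[] Δ:[((¬p0 → ¬p1) → (p1 → p2))=F] refutes=True  ← countermodel

Result: [1, 1, 0]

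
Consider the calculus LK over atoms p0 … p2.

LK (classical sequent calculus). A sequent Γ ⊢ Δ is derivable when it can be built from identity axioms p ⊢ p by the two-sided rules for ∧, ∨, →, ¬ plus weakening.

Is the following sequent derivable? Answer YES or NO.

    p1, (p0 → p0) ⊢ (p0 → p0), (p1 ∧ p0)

Derivation trace:
[→L] p1, (p0 → p0) ⊢ (p0 → p0), (p1 ∧ p0)
  [WR]  ⊢ (p0 → p0), p0
    [→R]  ⊢ (p0 → p0)
      [Ax] p0 ⊢ p0
  [∧R] p1, p0 ⊢ (p1 ∧ p0)
    [Ax] p1 ⊢ p1
    [Ax] p0 ⊢ p0

Result: YES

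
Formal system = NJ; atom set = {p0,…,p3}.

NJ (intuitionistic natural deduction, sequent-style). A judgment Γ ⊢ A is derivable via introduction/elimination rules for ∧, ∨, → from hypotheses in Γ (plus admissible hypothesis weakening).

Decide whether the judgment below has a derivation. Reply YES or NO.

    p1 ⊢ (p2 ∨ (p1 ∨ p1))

Derivation trace:
[∨I₂] p1 ⊢ (p2 ∨ (p1 ∨ p1))
  [∨I₂] p1 ⊢ (p1 ∨ p1)
    [Ax] p1 ⊢ p1

Result: YES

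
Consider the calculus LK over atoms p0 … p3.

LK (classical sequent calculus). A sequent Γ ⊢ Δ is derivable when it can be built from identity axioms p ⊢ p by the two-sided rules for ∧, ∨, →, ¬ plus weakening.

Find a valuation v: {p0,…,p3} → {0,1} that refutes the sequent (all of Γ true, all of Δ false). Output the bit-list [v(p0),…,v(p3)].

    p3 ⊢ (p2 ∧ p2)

Truth-table refutation:
  v=0000: Γ:[p3=F] Δ:[(p2 ∧ p2)=F] refutes=False
  v=0001: Γ:[p3=T] Δ:[(p2 ∧ p2)=F] refutes=True  ← countermodel

Result: [0, 0, 0, 1]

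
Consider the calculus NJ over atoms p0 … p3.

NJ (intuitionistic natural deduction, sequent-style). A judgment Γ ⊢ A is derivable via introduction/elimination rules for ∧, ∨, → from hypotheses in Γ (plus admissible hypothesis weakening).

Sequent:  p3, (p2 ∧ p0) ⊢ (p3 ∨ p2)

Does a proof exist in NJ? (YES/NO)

Derivation trace:
[∨I₁] p3, (p2 ∧ p0) ⊢ (p3 ∨ p2)
  [Wk] p3, (p2 ∧ p0) ⊢ p3
    [Ax] p3 ⊢ p3

Result: YES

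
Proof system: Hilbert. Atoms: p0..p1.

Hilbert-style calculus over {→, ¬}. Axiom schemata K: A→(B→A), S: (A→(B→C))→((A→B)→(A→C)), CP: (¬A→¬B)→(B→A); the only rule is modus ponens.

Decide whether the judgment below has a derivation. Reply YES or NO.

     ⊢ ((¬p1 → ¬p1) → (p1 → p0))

Search for a countermodel by truth-table:
  v=00: Γ:[] Δ:[((¬p1 → ¬p1) → (p1 → p0))=T] refutes=False
  v=01: Γ:[] Δ:[((¬p1 → ¬p1) → (p1 → p0))=F] refutes=True  ← countermodel

Result: NO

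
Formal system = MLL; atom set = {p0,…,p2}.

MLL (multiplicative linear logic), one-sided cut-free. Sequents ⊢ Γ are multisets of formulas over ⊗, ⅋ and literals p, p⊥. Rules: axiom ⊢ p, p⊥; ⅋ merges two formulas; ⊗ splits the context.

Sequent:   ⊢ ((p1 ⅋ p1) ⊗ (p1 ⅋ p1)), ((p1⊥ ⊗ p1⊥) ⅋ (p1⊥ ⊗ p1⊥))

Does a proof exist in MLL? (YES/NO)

Derivation trace:
[⅋]  ⊢ ((p1 ⅋ p1) ⊗ (p1 ⅋ p1)), ((p1⊥ ⊗ p1⊥) ⅋ (p1⊥ ⊗ p1⊥))
  [⊗]  ⊢ (p1⊥ ⊗ p1⊥), (p1⊥ ⊗ p1⊥), ((p1 ⅋ p1) ⊗ (p1 ⅋ p1))
    [⅋]  ⊢ (p1⊥ ⊗ p1⊥), (p1 ⅋ p1)
      [⊗]  ⊢ p1, p1, (p1⊥ ⊗ p1⊥)
        [Ax]  ⊢ p1, p1⊥
        [Ax]  ⊢ p1, p1⊥
    [⅋]  ⊢ (p1⊥ ⊗ p1⊥), (p1 ⅋ p1)
      [⊗]  ⊢ p1, p1, (p1⊥ ⊗ p1⊥)
        [Ax]  ⊢ p1, p1⊥
        [Ax]  ⊢ p1, p1⊥

Result: YES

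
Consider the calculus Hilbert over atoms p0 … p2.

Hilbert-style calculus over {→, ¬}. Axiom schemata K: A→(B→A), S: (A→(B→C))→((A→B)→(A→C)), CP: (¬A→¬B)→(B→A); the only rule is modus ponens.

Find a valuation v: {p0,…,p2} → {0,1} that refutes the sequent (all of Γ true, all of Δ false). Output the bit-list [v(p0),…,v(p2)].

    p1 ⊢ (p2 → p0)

Truth-table refutation:
  v=000: Γ:[p1=F] Δ:[(p2 → p0)=T] refutes=False
  v=001: Γ:[p1=F] Δ:[(p2 → p0)=F] refutes=False
  v=010: Γ:[p1=T] Δ:[(p2 → p0)=T] refutes=False
  v=011: Γ:[p1=T] Δ:[(p2 → p0)=F] refutes=True  ← countermodel

Result: [0, 1, 1]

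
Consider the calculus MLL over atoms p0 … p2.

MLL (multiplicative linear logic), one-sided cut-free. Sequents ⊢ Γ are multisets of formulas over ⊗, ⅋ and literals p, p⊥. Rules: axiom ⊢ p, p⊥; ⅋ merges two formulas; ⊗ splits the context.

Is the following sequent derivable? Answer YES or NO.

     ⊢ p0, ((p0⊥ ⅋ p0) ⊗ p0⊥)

Derivation (root first):
[⊗]  ⊢ p0, ((p0⊥ ⅋ p0) ⊗ p0⊥)
  [⅋]  ⊢ (p0⊥ ⅋ p0)
    [Ax]  ⊢ p0, p0⊥
  [Ax]  ⊢ p0, p0⊥

Result: YES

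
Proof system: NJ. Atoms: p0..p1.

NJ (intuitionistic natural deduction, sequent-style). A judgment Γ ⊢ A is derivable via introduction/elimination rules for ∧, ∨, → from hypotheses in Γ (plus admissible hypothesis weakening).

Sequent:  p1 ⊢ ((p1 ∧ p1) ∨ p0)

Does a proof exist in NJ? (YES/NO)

Derivation (root first):
[∨I₁] p1 ⊢ ((p1 ∧ p1) ∨ p0)
  [∧I] p1 ⊢ (p1 ∧ p1)
    [Ax] p1 ⊢ p1
    [Ax] p1 ⊢ p1

Result: YES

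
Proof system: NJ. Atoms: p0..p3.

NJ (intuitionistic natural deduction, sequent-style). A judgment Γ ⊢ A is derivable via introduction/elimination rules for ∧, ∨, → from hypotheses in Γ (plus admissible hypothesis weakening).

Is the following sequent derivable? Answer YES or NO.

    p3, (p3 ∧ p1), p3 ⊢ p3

Proof tree:
[Wk] p3, (p3 ∧ p1), p3 ⊢ p3
  [Wk] p3, (p3 ∧ p1) ⊢ p3
    [Ax] p3 ⊢ p3

Result: YES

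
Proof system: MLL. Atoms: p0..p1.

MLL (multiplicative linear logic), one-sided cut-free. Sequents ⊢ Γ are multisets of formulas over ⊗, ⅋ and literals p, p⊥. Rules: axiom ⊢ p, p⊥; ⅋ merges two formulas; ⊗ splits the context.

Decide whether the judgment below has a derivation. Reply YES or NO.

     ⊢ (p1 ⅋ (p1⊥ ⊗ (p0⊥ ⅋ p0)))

Derivation (root first):
[⅋]  ⊢ (p1 ⅋ (p1⊥ ⊗ (p0⊥ ⅋ p0)))
  [⊗]  ⊢ p1, (p1⊥ ⊗ (p0⊥ ⅋ p0))
    [Ax]  ⊢ p1, p1⊥
    [⅋]  ⊢ (p0⊥ ⅋ p0)
      [Ax]  ⊢ p0, p0⊥

Result: YES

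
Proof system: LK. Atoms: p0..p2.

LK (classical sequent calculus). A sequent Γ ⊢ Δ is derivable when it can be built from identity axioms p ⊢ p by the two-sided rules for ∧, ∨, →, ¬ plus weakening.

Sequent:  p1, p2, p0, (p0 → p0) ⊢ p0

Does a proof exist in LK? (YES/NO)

Derivation (root first):
[→L] p1, p2, p0, (p0 → p0) ⊢ p0
  [WL] p0, p2, p1 ⊢ p0
    [WL] p0, p2 ⊢ p0
      [Ax] p0 ⊢ p0
  [Ax] p0 ⊢ p0

Result: YES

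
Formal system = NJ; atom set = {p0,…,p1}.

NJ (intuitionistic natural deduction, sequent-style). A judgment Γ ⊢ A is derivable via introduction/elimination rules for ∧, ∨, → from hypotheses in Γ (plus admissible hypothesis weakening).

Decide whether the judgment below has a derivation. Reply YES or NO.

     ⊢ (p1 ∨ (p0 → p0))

Proof tree:
[∨I₂]  ⊢ (p1 ∨ (p0 → p0))
  [→I]  ⊢ (p0 → p0)
    [Ax] p0 ⊢ p0

Result: YES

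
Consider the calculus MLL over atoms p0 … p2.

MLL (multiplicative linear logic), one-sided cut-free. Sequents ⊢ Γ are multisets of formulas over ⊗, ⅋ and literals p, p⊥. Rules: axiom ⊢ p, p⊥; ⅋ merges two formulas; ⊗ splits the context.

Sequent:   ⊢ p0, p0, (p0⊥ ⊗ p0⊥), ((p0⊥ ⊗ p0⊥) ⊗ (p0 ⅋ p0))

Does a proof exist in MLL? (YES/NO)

Proof tree:
[⊗]  ⊢ p0, p0, (p0⊥ ⊗ p0⊥), ((p0⊥ ⊗ p0⊥) ⊗ (p0 ⅋ p0))
  [⊗]  ⊢ p0, p0, (p0⊥ ⊗ p0⊥)
    [Ax]  ⊢ p0, p0⊥
    [Ax]  ⊢ p0, p0⊥
  [⅋]  ⊢ (p0⊥ ⊗ p0⊥), (p0 ⅋ p0)
    [⊗]  ⊢ p0, p0, (p0⊥ ⊗ p0⊥)
      [Ax]  ⊢ p0, p0⊥
      [Ax]  ⊢ p0, p0⊥

Result: YES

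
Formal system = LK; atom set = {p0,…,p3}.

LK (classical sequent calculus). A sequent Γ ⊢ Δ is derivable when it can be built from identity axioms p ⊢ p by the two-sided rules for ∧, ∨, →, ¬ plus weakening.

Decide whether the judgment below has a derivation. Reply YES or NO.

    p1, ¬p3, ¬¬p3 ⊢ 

Derivation trace:
[¬L] p1, ¬p3, ¬¬p3 ⊢ 
  [¬L] p1, ¬p3 ⊢ ¬p3
    [WL] p1 ⊢ p3, ¬p3
      [¬R]  ⊢ p3, ¬p3
        [Ax] p3 ⊢ p3

Result: YES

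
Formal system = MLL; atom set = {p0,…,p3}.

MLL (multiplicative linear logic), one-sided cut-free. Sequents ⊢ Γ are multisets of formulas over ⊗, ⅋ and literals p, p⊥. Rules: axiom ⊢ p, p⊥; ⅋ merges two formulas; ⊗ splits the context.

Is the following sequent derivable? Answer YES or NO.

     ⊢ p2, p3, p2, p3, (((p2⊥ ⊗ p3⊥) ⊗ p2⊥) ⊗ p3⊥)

Proof tree:
[⊗]  ⊢ p2, p3, p2, p3, (((p2⊥ ⊗ p3⊥) ⊗ p2⊥) ⊗ p3⊥)
  [⊗]  ⊢ p2, p3, p2, ((p2⊥ ⊗ p3⊥) ⊗ p2⊥)
    [⊗]  ⊢ p2, p3, (p2⊥ ⊗ p3⊥)
      [Ax]  ⊢ p2, p2⊥
      [Ax]  ⊢ p3, p3⊥
    [Ax]  ⊢ p2, p2⊥
  [Ax]  ⊢ p3, p3⊥

Result: YES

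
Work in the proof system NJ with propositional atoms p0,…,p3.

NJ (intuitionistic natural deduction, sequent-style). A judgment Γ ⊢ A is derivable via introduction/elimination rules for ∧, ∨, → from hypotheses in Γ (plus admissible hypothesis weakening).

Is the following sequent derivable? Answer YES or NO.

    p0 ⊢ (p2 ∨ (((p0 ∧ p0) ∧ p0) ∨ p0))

Proof tree:
[∨I₂] p0 ⊢ (p2 ∨ (((p0 ∧ p0) ∧ p0) ∨ p0))
  [∨I₁] p0 ⊢ (((p0 ∧ p0) ∧ p0) ∨ p0)
    [∧I] p0 ⊢ ((p0 ∧ p0) ∧ p0)
      [∧I] p0 ⊢ (p0 ∧ p0)
        [Ax] p0 ⊢ p0
        [Ax] p0 ⊢ p0
      [Ax] p0 ⊢ p0

Result: YES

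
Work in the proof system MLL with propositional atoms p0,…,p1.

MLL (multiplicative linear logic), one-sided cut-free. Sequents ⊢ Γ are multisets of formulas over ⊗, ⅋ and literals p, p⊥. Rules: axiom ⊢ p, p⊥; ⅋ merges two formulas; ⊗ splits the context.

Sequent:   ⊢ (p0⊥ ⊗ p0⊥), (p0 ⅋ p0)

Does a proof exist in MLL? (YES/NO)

Proof tree:
[⅋]  ⊢ (p0⊥ ⊗ p0⊥), (p0 ⅋ p0)
  [⊗]  ⊢ p0, p0, (p0⊥ ⊗ p0⊥)
    [Ax]  ⊢ p0, p0⊥
    [Ax]  ⊢ p0, p0⊥

Result: YES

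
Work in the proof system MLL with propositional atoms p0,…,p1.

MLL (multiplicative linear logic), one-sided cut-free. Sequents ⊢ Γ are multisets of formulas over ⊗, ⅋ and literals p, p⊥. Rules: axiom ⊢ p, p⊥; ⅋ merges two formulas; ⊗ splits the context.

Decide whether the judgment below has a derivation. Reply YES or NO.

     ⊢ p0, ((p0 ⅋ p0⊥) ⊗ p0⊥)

Derivation trace:
[⊗]  ⊢ p0, ((p0 ⅋ p0⊥) ⊗ p0⊥)
  [⅋]  ⊢ (p0 ⅋ p0⊥)
    [Ax]  ⊢ p0, p0⊥
  [Ax]  ⊢ p0, p0⊥

Result: YES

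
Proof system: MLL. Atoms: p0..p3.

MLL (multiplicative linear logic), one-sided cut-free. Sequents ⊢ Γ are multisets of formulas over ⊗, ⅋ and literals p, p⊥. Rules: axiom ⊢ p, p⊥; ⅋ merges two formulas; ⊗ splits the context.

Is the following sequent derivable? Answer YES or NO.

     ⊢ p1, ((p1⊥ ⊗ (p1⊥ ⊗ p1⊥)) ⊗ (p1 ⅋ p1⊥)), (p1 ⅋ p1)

Derivation trace:
[⅋]  ⊢ p1, ((p1⊥ ⊗ (p1⊥ ⊗ p1⊥)) ⊗ (p1 ⅋ p1⊥)), (p1 ⅋ p1)
  [⊗]  ⊢ p1, p1, p1, ((p1⊥ ⊗ (p1⊥ ⊗ p1⊥)) ⊗ (p1 ⅋ p1⊥))
    [⊗]  ⊢ p1, p1, p1, (p1⊥ ⊗ (p1⊥ ⊗ p1⊥))
      [Ax]  ⊢ p1, p1⊥
      [⊗]  ⊢ p1, p1, (p1⊥ ⊗ p1⊥)
        [Ax]  ⊢ p1, p1⊥
        [Ax]  ⊢ p1, p1⊥
    [⅋]  ⊢ (p1 ⅋ p1⊥)
      [Ax]  ⊢ p1, p1⊥

Result: YES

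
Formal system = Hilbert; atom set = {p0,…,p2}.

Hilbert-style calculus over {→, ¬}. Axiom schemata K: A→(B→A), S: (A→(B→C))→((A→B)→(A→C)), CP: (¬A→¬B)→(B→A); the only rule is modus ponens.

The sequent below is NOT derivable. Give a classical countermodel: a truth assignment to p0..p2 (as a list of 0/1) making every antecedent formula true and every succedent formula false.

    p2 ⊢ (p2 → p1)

Enumerate valuations to refute Γ ⊢ Δ:
  v=000: Γ:[p2=F] Δ:[(p2 → p1)=T] refutes=False
  v=001: Γ:[p2=T] Δ:[(p2 → p1)=F] refutes=True  ← countermodel

Result: [0, 0, 1]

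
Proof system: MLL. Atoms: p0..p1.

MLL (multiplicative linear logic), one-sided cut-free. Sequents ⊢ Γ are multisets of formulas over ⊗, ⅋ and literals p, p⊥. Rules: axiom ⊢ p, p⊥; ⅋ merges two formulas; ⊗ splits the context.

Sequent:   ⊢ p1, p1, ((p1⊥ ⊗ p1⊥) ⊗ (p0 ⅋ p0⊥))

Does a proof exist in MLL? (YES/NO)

Derivation (root first):
[⊗]  ⊢ p1, p1, ((p1⊥ ⊗ p1⊥) ⊗ (p0 ⅋ p0⊥))
  [⊗]  ⊢ p1, p1, (p1⊥ ⊗ p1⊥)
    [Ax]  ⊢ p1, p1⊥
    [Ax]  ⊢ p1, p1⊥
  [⅋]  ⊢ (p0 ⅋ p0⊥)
    [Ax]  ⊢ p0, p0⊥

Result: YES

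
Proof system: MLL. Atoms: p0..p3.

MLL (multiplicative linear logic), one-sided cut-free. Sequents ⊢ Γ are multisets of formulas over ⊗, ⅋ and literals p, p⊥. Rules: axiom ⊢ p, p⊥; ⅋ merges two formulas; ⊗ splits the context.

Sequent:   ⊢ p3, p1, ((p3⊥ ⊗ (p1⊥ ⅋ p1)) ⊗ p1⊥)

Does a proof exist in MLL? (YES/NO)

Derivation (root first):
[⊗]  ⊢ p3, p1, ((p3⊥ ⊗ (p1⊥ ⅋ p1)) ⊗ p1⊥)
  [⊗]  ⊢ p3, (p3⊥ ⊗ (p1⊥ ⅋ p1))
    [Ax]  ⊢ p3, p3⊥
    [⅋]  ⊢ (p1⊥ ⅋ p1)
      [Ax]  ⊢ p1, p1⊥
  [Ax]  ⊢ p1, p1⊥

Result: YES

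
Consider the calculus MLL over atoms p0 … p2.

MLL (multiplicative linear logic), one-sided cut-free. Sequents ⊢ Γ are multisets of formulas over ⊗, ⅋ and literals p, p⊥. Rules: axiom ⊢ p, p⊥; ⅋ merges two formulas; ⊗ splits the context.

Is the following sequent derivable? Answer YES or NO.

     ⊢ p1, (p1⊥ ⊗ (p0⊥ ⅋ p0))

Proof tree:
[⊗]  ⊢ p1, (p1⊥ ⊗ (p0⊥ ⅋ p0))
  [Ax]  ⊢ p1, p1⊥
  [⅋]  ⊢ (p0⊥ ⅋ p0)
    [Ax]  ⊢ p0, p0⊥

Result: YES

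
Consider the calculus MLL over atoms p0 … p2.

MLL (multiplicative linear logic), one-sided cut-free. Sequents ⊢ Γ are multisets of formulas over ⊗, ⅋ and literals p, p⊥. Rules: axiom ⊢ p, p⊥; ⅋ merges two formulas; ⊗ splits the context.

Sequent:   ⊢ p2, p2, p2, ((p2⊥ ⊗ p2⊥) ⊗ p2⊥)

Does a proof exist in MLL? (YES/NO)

Derivation trace:
[⊗]  ⊢ p2, p2, p2, ((p2⊥ ⊗ p2⊥) ⊗ p2⊥)
  [⊗]  ⊢ p2, p2, (p2⊥ ⊗ p2⊥)
    [Ax]  ⊢ p2, p2⊥
    [Ax]  ⊢ p2, p2⊥
  [Ax]  ⊢ p2, p2⊥

Result: YES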